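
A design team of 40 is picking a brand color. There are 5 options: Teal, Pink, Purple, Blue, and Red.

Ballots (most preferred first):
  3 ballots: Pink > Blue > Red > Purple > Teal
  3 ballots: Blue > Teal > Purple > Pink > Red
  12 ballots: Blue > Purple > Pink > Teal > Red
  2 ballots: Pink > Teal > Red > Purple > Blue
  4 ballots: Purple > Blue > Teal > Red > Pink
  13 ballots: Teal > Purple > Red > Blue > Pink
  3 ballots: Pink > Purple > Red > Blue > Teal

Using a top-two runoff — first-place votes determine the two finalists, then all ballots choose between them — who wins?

Blue

Round 1 first-place votes: Teal 13, Pink 8, Purple 4, Blue 15, Red 0. Blue and Teal advance.
Runoff: Blue is ranked above Teal on 25 ballots, Teal above Blue on 15.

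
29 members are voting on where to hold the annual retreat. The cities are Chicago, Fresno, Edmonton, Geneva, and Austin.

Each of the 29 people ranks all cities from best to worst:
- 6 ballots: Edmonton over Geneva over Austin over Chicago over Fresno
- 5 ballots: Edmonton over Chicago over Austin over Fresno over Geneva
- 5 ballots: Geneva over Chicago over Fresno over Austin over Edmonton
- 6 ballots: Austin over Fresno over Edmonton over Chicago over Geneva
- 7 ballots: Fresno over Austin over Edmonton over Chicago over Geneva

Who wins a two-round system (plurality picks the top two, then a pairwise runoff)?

Round 1 first-place votes: Chicago 0, Fresno 7, Edmonton 11, Geneva 5, Austin 6. Edmonton and Fresno advance.
Runoff: Edmonton is ranked above Fresno on 11 ballots, Fresno above Edmonton on 18.

Fresno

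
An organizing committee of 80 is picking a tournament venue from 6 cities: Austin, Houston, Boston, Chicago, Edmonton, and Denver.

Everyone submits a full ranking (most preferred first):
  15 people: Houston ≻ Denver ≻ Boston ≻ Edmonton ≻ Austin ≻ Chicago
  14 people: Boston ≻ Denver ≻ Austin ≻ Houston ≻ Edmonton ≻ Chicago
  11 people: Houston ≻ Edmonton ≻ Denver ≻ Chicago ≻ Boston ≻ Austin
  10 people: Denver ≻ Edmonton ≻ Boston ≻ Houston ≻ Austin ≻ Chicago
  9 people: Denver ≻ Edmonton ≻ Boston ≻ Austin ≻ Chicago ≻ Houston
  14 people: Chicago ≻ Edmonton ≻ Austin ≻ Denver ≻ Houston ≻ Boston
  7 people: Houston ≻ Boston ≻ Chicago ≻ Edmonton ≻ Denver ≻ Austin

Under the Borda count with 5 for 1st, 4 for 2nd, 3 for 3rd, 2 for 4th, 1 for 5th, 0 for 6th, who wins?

Denver

Austin: 15×1 + 14×3 + 11×0 + 10×1 + 9×2 + 14×3 + 7×0 = 127
Houston: 15×5 + 14×2 + 11×5 + 10×2 + 9×0 + 14×1 + 7×5 = 227
Boston: 15×3 + 14×5 + 11×1 + 10×3 + 9×3 + 14×0 + 7×4 = 211
Chicago: 15×0 + 14×0 + 11×2 + 10×0 + 9×1 + 14×5 + 7×3 = 122
Edmonton: 15×2 + 14×1 + 11×4 + 10×4 + 9×4 + 14×4 + 7×2 = 234
Denver: 15×4 + 14×4 + 11×3 + 10×5 + 9×5 + 14×2 + 7×1 = 279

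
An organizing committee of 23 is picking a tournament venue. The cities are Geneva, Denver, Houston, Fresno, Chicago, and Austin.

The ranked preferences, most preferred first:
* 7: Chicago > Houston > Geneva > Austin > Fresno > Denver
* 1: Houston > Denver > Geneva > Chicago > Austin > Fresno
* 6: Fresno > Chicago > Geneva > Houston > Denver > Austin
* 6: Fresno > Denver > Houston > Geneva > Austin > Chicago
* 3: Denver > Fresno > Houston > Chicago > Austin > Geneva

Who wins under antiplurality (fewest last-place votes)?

Last-place votes: Geneva 3, Denver 7, Houston 0, Fresno 1, Chicago 6, Austin 6.

Houston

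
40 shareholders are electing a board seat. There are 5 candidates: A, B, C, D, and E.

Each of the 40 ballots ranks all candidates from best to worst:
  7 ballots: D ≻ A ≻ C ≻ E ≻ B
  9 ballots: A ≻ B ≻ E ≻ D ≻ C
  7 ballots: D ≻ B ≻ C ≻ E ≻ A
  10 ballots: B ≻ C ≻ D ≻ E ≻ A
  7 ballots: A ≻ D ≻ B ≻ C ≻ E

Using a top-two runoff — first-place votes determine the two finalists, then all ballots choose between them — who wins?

Round 1 first-place votes: A 16, B 10, C 0, D 14, E 0. A and D advance.
Runoff: A is ranked above D on 16 ballots, D above A on 24.

D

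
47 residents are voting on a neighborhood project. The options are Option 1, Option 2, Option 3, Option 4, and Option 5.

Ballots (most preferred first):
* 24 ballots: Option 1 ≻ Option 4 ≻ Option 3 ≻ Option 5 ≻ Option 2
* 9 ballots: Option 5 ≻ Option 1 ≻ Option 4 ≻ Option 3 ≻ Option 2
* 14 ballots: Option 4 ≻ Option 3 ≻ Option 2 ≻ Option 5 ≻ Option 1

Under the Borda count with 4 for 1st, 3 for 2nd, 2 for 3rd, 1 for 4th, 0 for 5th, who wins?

Option 4

Option 1: 24×4 + 9×3 + 14×0 = 123
Option 2: 24×0 + 9×0 + 14×2 = 28
Option 3: 24×2 + 9×1 + 14×3 = 99
Option 4: 24×3 + 9×2 + 14×4 = 146
Option 5: 24×1 + 9×4 + 14×1 = 74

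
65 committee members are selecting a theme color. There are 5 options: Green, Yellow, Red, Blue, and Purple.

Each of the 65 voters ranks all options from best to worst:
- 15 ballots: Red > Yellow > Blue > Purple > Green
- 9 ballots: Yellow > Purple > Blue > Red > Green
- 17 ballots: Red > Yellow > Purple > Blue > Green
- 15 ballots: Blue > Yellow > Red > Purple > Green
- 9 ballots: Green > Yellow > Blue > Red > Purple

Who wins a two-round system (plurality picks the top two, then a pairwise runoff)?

Round 1 first-place votes: Green 9, Yellow 9, Red 32, Blue 15, Purple 0. Red and Blue advance.
Runoff: Red is ranked above Blue on 32 ballots, Blue above Red on 33.

Blue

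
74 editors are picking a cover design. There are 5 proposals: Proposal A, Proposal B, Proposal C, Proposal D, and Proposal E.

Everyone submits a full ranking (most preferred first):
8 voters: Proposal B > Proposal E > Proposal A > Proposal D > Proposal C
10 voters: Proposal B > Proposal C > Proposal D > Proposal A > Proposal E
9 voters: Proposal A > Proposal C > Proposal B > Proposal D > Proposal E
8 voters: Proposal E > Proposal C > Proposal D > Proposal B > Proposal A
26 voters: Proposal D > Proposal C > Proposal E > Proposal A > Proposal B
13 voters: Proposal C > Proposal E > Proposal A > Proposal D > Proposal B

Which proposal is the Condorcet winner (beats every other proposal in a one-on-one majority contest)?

Proposal C vs Proposal A: 57–17
Proposal C vs Proposal B: 56–18
Proposal C vs Proposal D: 40–34
Proposal C vs Proposal E: 58–16
Proposal C beats every other proposal.

Proposal C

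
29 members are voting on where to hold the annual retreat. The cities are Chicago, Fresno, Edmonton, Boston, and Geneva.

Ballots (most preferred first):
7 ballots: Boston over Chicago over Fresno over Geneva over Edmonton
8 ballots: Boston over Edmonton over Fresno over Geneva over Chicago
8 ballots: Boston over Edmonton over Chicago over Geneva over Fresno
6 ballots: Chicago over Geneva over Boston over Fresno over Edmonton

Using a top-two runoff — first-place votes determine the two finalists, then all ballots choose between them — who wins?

Boston

Round 1 first-place votes: Chicago 6, Fresno 0, Edmonton 0, Boston 23, Geneva 0. Boston and Chicago advance.
Runoff: Boston is ranked above Chicago on 23 ballots, Chicago above Boston on 6.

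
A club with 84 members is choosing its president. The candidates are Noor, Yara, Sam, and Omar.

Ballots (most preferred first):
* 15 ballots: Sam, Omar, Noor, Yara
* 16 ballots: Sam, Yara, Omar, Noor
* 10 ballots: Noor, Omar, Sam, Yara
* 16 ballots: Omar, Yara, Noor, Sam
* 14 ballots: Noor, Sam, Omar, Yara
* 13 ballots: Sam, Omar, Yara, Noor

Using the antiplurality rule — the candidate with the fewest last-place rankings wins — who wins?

Last-place votes: Noor 29, Yara 39, Sam 16, Omar 0.

Omar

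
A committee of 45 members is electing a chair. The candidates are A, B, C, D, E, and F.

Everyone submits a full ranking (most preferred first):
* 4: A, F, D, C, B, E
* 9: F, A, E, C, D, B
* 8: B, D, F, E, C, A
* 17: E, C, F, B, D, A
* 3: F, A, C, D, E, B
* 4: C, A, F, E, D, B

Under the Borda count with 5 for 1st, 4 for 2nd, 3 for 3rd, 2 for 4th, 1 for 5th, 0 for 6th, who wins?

F

A: 4×5 + 9×4 + 8×0 + 17×0 + 3×4 + 4×4 = 84
B: 4×1 + 9×0 + 8×5 + 17×2 + 3×0 + 4×0 = 78
C: 4×2 + 9×2 + 8×1 + 17×4 + 3×3 + 4×5 = 131
D: 4×3 + 9×1 + 8×4 + 17×1 + 3×2 + 4×1 = 80
E: 4×0 + 9×3 + 8×2 + 17×5 + 3×1 + 4×2 = 139
F: 4×4 + 9×5 + 8×3 + 17×3 + 3×5 + 4×3 = 163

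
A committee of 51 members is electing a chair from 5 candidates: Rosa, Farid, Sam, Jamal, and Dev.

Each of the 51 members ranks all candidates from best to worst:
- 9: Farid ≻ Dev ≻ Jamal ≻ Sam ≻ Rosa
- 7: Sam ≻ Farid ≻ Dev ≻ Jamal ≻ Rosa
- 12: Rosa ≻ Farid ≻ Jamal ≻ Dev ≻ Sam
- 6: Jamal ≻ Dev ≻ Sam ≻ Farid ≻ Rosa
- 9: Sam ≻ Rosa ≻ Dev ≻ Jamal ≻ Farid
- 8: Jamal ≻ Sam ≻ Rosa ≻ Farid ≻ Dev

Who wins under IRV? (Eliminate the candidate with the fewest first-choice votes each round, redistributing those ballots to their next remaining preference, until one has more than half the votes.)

Jamal

Round 1: Rosa 12, Farid 9, Sam 16, Jamal 14, Dev 0. Dev eliminated.
Round 2: Rosa 12, Farid 9, Sam 16, Jamal 14. Farid eliminated.
Round 3: Rosa 12, Sam 16, Jamal 23. Rosa eliminated.
Round 4: Sam 16, Jamal 35. Jamal has a majority (≥26).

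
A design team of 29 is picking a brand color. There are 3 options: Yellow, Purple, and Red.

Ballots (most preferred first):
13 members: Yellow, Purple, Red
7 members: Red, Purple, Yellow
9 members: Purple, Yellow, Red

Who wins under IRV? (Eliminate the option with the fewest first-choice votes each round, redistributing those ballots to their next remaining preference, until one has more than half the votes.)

Round 1: Yellow 13, Purple 9, Red 7. Red eliminated.
Round 2: Yellow 13, Purple 16. Purple has a majority (≥15).

Purple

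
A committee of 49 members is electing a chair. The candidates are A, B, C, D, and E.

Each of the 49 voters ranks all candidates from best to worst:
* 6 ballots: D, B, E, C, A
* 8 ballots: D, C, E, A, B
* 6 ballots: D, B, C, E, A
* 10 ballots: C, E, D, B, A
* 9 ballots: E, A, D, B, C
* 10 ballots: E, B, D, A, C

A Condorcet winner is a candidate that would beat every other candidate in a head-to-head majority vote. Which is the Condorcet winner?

E

E vs A: 49–0
E vs B: 37–12
E vs C: 25–24
E vs D: 29–20
E beats every other candidate.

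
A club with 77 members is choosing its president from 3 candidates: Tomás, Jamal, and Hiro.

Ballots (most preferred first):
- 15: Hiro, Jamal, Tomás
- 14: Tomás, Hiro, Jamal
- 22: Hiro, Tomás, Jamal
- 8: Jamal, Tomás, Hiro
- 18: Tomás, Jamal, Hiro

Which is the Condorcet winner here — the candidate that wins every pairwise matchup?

Tomás

Tomás vs Jamal: 54–23
Tomás vs Hiro: 40–37
Tomás beats every other candidate.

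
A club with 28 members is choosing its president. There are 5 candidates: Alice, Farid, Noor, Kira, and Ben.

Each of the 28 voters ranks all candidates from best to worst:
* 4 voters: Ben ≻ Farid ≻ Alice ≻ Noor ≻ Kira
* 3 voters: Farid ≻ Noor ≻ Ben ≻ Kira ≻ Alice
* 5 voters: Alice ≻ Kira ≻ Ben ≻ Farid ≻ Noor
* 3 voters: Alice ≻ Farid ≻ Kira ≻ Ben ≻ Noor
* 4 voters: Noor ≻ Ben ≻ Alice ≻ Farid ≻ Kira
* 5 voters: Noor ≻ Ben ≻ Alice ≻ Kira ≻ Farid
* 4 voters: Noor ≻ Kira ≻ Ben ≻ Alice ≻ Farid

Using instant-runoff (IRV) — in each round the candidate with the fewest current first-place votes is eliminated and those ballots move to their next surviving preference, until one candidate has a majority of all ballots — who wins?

Round 1: Alice 8, Farid 3, Noor 13, Kira 0, Ben 4. Kira eliminated.
Round 2: Alice 8, Farid 3, Noor 13, Ben 4. Farid eliminated.
Round 3: Alice 8, Noor 16, Ben 4. Noor has a majority (≥15).

Noor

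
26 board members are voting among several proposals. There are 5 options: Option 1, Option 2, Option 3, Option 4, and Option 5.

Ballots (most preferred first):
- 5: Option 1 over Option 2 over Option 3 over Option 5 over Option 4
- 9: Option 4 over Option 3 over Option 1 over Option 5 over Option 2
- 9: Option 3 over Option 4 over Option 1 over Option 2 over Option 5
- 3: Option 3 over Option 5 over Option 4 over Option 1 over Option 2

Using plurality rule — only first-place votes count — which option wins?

First-place votes: Option 1 5, Option 2 0, Option 3 12, Option 4 9, Option 5 0.

Option 3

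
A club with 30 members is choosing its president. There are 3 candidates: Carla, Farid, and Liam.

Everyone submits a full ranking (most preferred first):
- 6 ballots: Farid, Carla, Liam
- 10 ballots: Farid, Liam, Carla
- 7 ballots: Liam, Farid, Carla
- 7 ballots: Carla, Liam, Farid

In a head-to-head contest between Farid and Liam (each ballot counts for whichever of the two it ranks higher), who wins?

Farid is ranked above Liam on 16 ballots; Liam above Farid on 14.

Farid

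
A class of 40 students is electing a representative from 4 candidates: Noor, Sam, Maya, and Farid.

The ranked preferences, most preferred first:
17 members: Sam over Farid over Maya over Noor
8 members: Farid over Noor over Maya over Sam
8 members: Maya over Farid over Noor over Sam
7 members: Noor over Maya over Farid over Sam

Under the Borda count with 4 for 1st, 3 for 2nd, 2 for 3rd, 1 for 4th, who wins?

Noor: 17×1 + 8×3 + 8×2 + 7×4 = 85
Sam: 17×4 + 8×1 + 8×1 + 7×1 = 91
Maya: 17×2 + 8×2 + 8×4 + 7×3 = 103
Farid: 17×3 + 8×4 + 8×3 + 7×2 = 121

Farid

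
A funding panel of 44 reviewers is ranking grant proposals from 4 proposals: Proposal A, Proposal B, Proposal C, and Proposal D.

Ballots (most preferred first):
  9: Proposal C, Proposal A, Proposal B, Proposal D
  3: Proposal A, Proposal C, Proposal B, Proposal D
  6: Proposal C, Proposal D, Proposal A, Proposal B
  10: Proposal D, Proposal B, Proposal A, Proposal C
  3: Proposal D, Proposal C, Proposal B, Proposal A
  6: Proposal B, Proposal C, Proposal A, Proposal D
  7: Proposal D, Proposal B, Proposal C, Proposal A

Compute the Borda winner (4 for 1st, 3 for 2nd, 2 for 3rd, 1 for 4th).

Proposal C

Proposal A: 9×3 + 3×4 + 6×2 + 10×2 + 3×1 + 6×2 + 7×1 = 93
Proposal B: 9×2 + 3×2 + 6×1 + 10×3 + 3×2 + 6×4 + 7×3 = 111
Proposal C: 9×4 + 3×3 + 6×4 + 10×1 + 3×3 + 6×3 + 7×2 = 120
Proposal D: 9×1 + 3×1 + 6×3 + 10×4 + 3×4 + 6×1 + 7×4 = 116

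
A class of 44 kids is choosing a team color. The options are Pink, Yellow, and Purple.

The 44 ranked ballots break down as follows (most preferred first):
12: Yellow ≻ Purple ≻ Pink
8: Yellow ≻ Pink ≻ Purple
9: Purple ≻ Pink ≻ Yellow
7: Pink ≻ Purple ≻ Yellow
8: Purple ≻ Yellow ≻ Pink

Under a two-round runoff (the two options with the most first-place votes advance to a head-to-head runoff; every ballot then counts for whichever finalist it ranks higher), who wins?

Purple

Round 1 first-place votes: Pink 7, Yellow 20, Purple 17. Yellow and Purple advance.
Runoff: Yellow is ranked above Purple on 20 ballots, Purple above Yellow on 24.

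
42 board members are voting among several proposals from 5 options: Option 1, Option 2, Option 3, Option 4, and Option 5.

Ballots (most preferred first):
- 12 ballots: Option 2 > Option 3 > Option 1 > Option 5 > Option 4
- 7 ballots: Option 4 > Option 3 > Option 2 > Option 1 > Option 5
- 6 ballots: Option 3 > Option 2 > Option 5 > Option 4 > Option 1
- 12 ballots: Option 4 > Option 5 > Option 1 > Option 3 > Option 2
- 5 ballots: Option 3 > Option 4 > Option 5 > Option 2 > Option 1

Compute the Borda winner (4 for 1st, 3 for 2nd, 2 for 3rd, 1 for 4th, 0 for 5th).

Option 1: 12×2 + 7×1 + 6×0 + 12×2 + 5×0 = 55
Option 2: 12×4 + 7×2 + 6×3 + 12×0 + 5×1 = 85
Option 3: 12×3 + 7×3 + 6×4 + 12×1 + 5×4 = 113
Option 4: 12×0 + 7×4 + 6×1 + 12×4 + 5×3 = 97
Option 5: 12×1 + 7×0 + 6×2 + 12×3 + 5×2 = 70

Option 3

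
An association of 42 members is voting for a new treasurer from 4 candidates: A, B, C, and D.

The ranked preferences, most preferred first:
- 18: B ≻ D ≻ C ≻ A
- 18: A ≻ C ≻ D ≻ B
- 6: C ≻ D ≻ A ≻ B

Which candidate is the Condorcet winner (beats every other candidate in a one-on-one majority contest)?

C vs A: 24–18
C vs B: 24–18
C vs D: 24–18
C beats every other candidate.

C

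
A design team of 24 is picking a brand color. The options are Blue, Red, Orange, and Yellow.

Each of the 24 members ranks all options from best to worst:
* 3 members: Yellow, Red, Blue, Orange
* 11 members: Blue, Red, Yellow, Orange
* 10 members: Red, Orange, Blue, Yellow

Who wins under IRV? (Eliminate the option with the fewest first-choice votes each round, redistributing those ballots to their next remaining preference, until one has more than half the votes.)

Red

Round 1: Blue 11, Red 10, Orange 0, Yellow 3. Orange eliminated.
Round 2: Blue 11, Red 10, Yellow 3. Yellow eliminated.
Round 3: Blue 11, Red 13. Red has a majority (≥13).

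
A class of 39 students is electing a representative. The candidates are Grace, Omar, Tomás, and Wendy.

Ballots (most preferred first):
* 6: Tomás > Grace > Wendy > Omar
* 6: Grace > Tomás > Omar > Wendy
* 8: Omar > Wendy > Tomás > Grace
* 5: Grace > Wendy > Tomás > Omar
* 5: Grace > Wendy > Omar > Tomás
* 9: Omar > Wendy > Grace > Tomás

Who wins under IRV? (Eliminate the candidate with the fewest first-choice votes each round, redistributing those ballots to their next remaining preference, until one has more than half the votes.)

Round 1: Grace 16, Omar 17, Tomás 6, Wendy 0. Wendy eliminated.
Round 2: Grace 16, Omar 17, Tomás 6. Tomás eliminated.
Round 3: Grace 22, Omar 17. Grace has a majority (≥20).

Grace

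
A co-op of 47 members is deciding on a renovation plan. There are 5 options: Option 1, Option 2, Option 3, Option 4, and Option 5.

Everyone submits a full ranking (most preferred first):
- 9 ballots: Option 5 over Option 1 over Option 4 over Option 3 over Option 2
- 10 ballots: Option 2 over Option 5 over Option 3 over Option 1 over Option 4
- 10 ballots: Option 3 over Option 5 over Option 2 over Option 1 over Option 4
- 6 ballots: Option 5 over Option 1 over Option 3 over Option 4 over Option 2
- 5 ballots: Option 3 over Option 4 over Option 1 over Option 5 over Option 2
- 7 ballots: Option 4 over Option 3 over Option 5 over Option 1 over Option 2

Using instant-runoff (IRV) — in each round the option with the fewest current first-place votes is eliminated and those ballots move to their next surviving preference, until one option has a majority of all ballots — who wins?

Option 5

Round 1: Option 1 0, Option 2 10, Option 3 15, Option 4 7, Option 5 15. Option 1 eliminated.
Round 2: Option 2 10, Option 3 15, Option 4 7, Option 5 15. Option 4 eliminated.
Round 3: Option 2 10, Option 3 22, Option 5 15. Option 2 eliminated.
Round 4: Option 3 22, Option 5 25. Option 5 has a majority (≥24).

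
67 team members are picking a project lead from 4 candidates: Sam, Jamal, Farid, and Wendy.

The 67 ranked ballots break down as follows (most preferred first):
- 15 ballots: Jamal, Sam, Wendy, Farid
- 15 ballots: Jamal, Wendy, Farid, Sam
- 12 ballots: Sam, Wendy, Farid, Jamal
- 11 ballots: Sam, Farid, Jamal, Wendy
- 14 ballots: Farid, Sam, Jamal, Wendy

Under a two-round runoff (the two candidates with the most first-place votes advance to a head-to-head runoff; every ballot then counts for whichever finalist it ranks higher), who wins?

Round 1 first-place votes: Sam 23, Jamal 30, Farid 14, Wendy 0. Jamal and Sam advance.
Runoff: Jamal is ranked above Sam on 30 ballots, Sam above Jamal on 37.

Sam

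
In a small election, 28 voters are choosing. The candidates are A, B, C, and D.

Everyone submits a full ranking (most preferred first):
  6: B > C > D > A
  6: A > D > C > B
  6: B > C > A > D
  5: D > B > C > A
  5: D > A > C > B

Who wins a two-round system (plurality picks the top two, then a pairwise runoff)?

Round 1 first-place votes: A 6, B 12, C 0, D 10. B and D advance.
Runoff: B is ranked above D on 12 ballots, D above B on 16.

D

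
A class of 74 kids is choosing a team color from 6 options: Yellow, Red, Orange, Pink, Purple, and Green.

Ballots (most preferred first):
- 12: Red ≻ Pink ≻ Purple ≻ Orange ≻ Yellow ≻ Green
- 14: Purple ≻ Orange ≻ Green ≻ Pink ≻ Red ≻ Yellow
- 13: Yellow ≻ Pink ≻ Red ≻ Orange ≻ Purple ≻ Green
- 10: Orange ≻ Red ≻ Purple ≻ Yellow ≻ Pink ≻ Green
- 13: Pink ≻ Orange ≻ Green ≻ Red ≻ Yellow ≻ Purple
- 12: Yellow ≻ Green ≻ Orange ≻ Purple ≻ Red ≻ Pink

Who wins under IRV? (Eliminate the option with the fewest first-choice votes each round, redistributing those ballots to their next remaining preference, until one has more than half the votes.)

Red

Round 1: Yellow 25, Red 12, Orange 10, Pink 13, Purple 14, Green 0. Green eliminated.
Round 2: Yellow 25, Red 12, Orange 10, Pink 13, Purple 14. Orange eliminated.
Round 3: Yellow 25, Red 22, Pink 13, Purple 14. Pink eliminated.
Round 4: Yellow 25, Red 35, Purple 14. Purple eliminated.
Round 5: Yellow 25, Red 49. Red has a majority (≥38).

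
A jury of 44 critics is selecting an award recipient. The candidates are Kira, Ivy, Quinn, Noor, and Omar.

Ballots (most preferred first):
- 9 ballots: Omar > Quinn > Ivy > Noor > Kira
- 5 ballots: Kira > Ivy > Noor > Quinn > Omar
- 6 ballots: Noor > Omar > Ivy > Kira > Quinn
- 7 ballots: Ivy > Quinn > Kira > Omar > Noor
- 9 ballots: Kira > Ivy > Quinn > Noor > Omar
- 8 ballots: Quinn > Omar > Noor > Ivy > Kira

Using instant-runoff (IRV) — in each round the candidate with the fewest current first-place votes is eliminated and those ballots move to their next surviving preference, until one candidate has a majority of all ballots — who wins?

Round 1: Kira 14, Ivy 7, Quinn 8, Noor 6, Omar 9. Noor eliminated.
Round 2: Kira 14, Ivy 7, Quinn 8, Omar 15. Ivy eliminated.
Round 3: Kira 14, Quinn 15, Omar 15. Kira eliminated.
Round 4: Quinn 29, Omar 15. Quinn has a majority (≥23).

Quinn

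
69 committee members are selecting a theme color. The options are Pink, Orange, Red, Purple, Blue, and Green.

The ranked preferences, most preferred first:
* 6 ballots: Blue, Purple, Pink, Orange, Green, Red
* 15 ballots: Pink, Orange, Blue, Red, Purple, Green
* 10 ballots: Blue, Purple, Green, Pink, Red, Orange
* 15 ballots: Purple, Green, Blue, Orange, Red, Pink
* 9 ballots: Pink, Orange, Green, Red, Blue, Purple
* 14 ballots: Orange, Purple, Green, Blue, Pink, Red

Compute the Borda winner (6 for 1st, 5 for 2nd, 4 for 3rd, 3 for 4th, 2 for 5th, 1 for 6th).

Pink: 6×4 + 15×6 + 10×3 + 15×1 + 9×6 + 14×2 = 241
Orange: 6×3 + 15×5 + 10×1 + 15×3 + 9×5 + 14×6 = 277
Red: 6×1 + 15×3 + 10×2 + 15×2 + 9×3 + 14×1 = 142
Purple: 6×5 + 15×2 + 10×5 + 15×6 + 9×1 + 14×5 = 279
Blue: 6×6 + 15×4 + 10×6 + 15×4 + 9×2 + 14×3 = 276
Green: 6×2 + 15×1 + 10×4 + 15×5 + 9×4 + 14×4 = 234

Purple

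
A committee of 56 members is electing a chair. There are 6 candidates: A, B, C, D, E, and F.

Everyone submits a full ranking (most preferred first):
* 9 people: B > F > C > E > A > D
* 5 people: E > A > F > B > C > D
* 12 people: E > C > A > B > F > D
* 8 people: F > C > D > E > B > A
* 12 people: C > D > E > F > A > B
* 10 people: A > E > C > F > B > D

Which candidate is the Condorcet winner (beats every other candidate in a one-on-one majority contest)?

C vs A: 41–15
C vs B: 42–14
C vs D: 56–0
C vs E: 29–27
C vs F: 34–22
C beats every other candidate.

C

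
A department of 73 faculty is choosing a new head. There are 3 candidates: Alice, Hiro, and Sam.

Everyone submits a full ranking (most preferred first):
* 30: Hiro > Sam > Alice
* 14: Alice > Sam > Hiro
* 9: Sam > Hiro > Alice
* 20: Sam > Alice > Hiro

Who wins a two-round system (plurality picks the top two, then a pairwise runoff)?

Sam

Round 1 first-place votes: Alice 14, Hiro 30, Sam 29. Hiro and Sam advance.
Runoff: Hiro is ranked above Sam on 30 ballots, Sam above Hiro on 43.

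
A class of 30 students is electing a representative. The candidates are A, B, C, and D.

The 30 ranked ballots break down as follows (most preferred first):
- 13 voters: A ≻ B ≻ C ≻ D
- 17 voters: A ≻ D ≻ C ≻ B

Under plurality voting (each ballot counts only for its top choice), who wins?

A

First-place votes: A 30, B 0, C 0, D 0.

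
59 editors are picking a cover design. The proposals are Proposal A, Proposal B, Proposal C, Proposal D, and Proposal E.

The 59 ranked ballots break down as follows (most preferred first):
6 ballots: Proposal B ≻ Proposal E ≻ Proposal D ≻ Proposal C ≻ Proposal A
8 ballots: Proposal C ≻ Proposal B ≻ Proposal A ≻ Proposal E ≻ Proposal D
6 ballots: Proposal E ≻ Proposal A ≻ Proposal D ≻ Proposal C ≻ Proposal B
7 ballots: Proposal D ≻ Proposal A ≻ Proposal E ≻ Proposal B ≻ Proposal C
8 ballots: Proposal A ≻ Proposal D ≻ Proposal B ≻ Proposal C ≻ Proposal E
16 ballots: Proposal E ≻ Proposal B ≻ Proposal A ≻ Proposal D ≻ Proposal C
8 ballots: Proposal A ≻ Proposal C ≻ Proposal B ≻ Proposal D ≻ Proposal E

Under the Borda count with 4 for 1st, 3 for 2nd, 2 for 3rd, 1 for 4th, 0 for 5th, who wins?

Proposal A

Proposal A: 6×0 + 8×2 + 6×3 + 7×3 + 8×4 + 16×2 + 8×4 = 151
Proposal B: 6×4 + 8×3 + 6×0 + 7×1 + 8×2 + 16×3 + 8×2 = 135
Proposal C: 6×1 + 8×4 + 6×1 + 7×0 + 8×1 + 16×0 + 8×3 = 76
Proposal D: 6×2 + 8×0 + 6×2 + 7×4 + 8×3 + 16×1 + 8×1 = 100
Proposal E: 6×3 + 8×1 + 6×4 + 7×2 + 8×0 + 16×4 + 8×0 = 128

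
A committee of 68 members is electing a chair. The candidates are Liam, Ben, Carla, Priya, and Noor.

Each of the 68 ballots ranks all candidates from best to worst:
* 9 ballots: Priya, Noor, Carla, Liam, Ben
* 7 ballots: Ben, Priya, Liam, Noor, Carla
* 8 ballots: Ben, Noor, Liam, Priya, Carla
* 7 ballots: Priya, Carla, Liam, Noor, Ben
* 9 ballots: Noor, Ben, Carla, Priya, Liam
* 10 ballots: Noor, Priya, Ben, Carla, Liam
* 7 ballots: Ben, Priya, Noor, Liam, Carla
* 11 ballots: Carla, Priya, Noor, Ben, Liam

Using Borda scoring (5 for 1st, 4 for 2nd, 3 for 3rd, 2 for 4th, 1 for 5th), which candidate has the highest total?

Priya

Liam: 9×2 + 7×3 + 8×3 + 7×3 + 9×1 + 10×1 + 7×2 + 11×1 = 128
Ben: 9×1 + 7×5 + 8×5 + 7×1 + 9×4 + 10×3 + 7×5 + 11×2 = 214
Carla: 9×3 + 7×1 + 8×1 + 7×4 + 9×3 + 10×2 + 7×1 + 11×5 = 179
Priya: 9×5 + 7×4 + 8×2 + 7×5 + 9×2 + 10×4 + 7×4 + 11×4 = 254
Noor: 9×4 + 7×2 + 8×4 + 7×2 + 9×5 + 10×5 + 7×3 + 11×3 = 245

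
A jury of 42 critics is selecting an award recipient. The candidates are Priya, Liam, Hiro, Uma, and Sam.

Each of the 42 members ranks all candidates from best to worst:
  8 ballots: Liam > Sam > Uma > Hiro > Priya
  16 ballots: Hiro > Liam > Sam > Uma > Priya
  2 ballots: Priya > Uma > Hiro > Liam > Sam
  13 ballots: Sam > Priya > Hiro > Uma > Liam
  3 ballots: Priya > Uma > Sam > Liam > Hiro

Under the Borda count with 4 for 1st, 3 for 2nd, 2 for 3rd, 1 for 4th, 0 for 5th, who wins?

Sam

Priya: 8×0 + 16×0 + 2×4 + 13×3 + 3×4 = 59
Liam: 8×4 + 16×3 + 2×1 + 13×0 + 3×1 = 85
Hiro: 8×1 + 16×4 + 2×2 + 13×2 + 3×0 = 102
Uma: 8×2 + 16×1 + 2×3 + 13×1 + 3×3 = 60
Sam: 8×3 + 16×2 + 2×0 + 13×4 + 3×2 = 114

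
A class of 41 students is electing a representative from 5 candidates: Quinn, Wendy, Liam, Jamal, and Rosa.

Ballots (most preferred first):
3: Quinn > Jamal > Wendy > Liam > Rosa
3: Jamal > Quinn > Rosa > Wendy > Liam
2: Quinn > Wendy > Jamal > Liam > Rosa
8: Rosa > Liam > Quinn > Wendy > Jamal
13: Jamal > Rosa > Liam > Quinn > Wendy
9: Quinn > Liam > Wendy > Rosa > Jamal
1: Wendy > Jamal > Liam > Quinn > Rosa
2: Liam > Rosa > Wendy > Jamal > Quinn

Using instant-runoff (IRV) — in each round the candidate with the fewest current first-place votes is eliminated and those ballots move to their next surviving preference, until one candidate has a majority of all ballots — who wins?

Round 1: Quinn 14, Wendy 1, Liam 2, Jamal 16, Rosa 8. Wendy eliminated.
Round 2: Quinn 14, Liam 2, Jamal 17, Rosa 8. Liam eliminated.
Round 3: Quinn 14, Jamal 17, Rosa 10. Rosa eliminated.
Round 4: Quinn 22, Jamal 19. Quinn has a majority (≥21).

Quinn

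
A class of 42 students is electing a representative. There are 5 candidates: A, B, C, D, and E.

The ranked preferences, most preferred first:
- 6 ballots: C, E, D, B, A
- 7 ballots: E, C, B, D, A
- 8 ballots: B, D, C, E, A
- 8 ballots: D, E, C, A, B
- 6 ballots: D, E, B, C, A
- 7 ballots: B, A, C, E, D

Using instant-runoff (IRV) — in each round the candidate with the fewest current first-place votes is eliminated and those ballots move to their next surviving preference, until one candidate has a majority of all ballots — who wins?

Round 1: A 0, B 15, C 6, D 14, E 7. A eliminated.
Round 2: B 15, C 6, D 14, E 7. C eliminated.
Round 3: B 15, D 14, E 13. E eliminated.
Round 4: B 22, D 20. B has a majority (≥22).

B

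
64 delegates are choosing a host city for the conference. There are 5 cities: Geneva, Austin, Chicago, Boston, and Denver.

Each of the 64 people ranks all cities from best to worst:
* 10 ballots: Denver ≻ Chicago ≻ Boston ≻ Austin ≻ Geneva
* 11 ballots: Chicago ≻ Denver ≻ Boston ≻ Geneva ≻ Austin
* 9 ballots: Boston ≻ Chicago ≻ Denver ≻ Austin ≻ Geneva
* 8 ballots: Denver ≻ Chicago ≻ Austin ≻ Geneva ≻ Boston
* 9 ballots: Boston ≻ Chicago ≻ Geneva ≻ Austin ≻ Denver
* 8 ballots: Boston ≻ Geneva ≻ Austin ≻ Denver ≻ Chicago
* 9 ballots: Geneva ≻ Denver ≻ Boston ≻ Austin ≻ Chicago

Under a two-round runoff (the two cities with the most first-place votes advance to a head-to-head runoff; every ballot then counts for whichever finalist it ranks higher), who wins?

Round 1 first-place votes: Geneva 9, Austin 0, Chicago 11, Boston 26, Denver 18. Boston and Denver advance.
Runoff: Boston is ranked above Denver on 26 ballots, Denver above Boston on 38.

Denver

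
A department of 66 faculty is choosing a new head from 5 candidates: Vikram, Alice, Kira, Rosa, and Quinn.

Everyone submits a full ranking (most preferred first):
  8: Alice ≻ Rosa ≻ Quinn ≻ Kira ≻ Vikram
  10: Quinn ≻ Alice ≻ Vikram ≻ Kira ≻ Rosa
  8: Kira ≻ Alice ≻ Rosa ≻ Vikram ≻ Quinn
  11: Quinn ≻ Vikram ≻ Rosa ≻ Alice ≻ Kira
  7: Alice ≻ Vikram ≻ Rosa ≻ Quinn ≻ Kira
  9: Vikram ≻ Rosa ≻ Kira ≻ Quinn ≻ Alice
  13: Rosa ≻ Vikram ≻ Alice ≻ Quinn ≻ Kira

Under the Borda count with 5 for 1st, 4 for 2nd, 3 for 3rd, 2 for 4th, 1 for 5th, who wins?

Vikram

Vikram: 8×1 + 10×3 + 8×2 + 11×4 + 7×4 + 9×5 + 13×4 = 223
Alice: 8×5 + 10×4 + 8×4 + 11×2 + 7×5 + 9×1 + 13×3 = 217
Kira: 8×2 + 10×2 + 8×5 + 11×1 + 7×1 + 9×3 + 13×1 = 134
Rosa: 8×4 + 10×1 + 8×3 + 11×3 + 7×3 + 9×4 + 13×5 = 221
Quinn: 8×3 + 10×5 + 8×1 + 11×5 + 7×2 + 9×2 + 13×2 = 195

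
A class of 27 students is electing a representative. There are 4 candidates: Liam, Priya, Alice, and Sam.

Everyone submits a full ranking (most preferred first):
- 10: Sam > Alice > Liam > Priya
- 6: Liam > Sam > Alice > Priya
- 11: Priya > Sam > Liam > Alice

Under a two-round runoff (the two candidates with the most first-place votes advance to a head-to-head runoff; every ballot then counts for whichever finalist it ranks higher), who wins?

Sam

Round 1 first-place votes: Liam 6, Priya 11, Alice 0, Sam 10. Priya and Sam advance.
Runoff: Priya is ranked above Sam on 11 ballots, Sam above Priya on 16.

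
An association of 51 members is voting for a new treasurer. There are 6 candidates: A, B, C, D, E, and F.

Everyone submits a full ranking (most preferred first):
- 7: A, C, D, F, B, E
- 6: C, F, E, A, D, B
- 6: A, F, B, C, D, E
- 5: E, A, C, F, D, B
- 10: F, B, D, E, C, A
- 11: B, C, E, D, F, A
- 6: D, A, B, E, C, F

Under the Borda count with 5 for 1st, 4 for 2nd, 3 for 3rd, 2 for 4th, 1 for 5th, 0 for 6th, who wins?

C

A: 7×5 + 6×2 + 6×5 + 5×4 + 10×0 + 11×0 + 6×4 = 121
B: 7×1 + 6×0 + 6×3 + 5×0 + 10×4 + 11×5 + 6×3 = 138
C: 7×4 + 6×5 + 6×2 + 5×3 + 10×1 + 11×4 + 6×1 = 145
D: 7×3 + 6×1 + 6×1 + 5×1 + 10×3 + 11×2 + 6×5 = 120
E: 7×0 + 6×3 + 6×0 + 5×5 + 10×2 + 11×3 + 6×2 = 108
F: 7×2 + 6×4 + 6×4 + 5×2 + 10×5 + 11×1 + 6×0 = 133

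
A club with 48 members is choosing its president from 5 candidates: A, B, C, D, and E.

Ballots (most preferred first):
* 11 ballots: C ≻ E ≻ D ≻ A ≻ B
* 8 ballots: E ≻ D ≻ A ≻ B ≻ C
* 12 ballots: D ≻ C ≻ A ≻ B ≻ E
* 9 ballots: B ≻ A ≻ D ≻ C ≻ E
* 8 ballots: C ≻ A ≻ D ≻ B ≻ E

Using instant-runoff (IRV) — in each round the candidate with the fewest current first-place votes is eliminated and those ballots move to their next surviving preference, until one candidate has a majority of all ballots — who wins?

Round 1: A 0, B 9, C 19, D 12, E 8. A eliminated.
Round 2: B 9, C 19, D 12, E 8. E eliminated.
Round 3: B 9, C 19, D 20. B eliminated.
Round 4: C 19, D 29. D has a majority (≥25).

D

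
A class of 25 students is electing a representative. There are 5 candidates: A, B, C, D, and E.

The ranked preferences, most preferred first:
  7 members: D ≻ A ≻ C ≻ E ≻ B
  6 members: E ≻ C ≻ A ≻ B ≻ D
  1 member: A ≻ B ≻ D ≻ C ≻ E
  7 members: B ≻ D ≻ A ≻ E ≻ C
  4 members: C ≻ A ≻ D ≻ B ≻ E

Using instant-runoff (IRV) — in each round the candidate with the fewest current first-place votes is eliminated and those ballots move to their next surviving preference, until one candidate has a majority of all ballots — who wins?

Round 1: A 1, B 7, C 4, D 7, E 6. A eliminated.
Round 2: B 8, C 4, D 7, E 6. C eliminated.
Round 3: B 8, D 11, E 6. E eliminated.
Round 4: B 14, D 11. B has a majority (≥13).

B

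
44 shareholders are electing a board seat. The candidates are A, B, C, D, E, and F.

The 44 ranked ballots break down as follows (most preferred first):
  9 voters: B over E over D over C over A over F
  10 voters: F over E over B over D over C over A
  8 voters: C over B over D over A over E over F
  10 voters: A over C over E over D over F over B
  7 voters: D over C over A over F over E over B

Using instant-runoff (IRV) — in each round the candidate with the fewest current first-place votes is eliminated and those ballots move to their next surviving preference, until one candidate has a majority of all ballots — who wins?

Round 1: A 10, B 9, C 8, D 7, E 0, F 10. E eliminated.
Round 2: A 10, B 9, C 8, D 7, F 10. D eliminated.
Round 3: A 10, B 9, C 15, F 10. B eliminated.
Round 4: A 10, C 24, F 10. C has a majority (≥23).

C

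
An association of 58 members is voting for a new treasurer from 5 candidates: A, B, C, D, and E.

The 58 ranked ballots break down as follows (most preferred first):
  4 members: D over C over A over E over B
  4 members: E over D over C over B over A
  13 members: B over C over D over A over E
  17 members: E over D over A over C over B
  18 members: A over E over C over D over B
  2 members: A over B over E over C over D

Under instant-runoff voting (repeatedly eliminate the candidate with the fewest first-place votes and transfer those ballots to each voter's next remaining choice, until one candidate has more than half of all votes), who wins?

A

Round 1: A 20, B 13, C 0, D 4, E 21. C eliminated.
Round 2: A 20, B 13, D 4, E 21. D eliminated.
Round 3: A 24, B 13, E 21. B eliminated.
Round 4: A 37, E 21. A has a majority (≥30).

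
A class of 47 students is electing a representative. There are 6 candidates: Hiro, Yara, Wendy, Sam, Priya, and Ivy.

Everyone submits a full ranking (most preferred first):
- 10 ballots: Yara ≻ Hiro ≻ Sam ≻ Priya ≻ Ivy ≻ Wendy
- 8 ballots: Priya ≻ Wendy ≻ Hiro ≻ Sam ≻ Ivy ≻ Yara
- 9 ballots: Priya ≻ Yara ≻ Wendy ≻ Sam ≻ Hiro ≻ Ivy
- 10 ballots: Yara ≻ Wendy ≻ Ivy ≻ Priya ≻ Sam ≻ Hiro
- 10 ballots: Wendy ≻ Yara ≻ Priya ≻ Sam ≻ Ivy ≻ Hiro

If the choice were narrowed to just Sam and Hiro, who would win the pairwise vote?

Sam is ranked above Hiro on 29 ballots; Hiro above Sam on 18.

Sam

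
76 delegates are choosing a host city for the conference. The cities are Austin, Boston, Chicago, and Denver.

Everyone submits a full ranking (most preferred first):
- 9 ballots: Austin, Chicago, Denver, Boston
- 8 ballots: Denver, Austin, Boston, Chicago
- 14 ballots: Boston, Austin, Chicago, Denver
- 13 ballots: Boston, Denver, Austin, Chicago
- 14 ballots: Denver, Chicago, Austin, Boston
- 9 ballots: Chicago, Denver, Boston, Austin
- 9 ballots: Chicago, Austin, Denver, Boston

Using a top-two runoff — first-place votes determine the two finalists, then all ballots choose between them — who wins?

Round 1 first-place votes: Austin 9, Boston 27, Chicago 18, Denver 22. Boston and Denver advance.
Runoff: Boston is ranked above Denver on 27 ballots, Denver above Boston on 49.

Denver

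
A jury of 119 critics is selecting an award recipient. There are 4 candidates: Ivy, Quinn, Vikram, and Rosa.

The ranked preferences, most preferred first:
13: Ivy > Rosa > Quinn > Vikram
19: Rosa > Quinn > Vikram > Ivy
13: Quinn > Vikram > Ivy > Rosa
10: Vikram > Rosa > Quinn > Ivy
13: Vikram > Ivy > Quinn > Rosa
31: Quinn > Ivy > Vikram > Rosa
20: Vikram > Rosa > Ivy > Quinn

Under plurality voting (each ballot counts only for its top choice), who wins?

First-place votes: Ivy 13, Quinn 44, Vikram 43, Rosa 19.

Quinn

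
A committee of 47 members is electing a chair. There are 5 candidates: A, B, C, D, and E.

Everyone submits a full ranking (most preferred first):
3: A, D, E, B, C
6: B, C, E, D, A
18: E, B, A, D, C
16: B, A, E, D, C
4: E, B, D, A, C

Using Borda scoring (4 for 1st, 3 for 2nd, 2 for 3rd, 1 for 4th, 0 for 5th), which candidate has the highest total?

B

A: 3×4 + 6×0 + 18×2 + 16×3 + 4×1 = 100
B: 3×1 + 6×4 + 18×3 + 16×4 + 4×3 = 157
C: 3×0 + 6×3 + 18×0 + 16×0 + 4×0 = 18
D: 3×3 + 6×1 + 18×1 + 16×1 + 4×2 = 57
E: 3×2 + 6×2 + 18×4 + 16×2 + 4×4 = 138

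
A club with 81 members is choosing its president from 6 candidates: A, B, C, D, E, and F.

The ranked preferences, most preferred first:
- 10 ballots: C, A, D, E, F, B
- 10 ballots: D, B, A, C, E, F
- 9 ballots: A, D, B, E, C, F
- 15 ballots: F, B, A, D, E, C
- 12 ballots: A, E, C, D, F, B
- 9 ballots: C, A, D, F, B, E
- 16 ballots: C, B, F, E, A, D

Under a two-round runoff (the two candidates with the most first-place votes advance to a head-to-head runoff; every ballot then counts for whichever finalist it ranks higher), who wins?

A

Round 1 first-place votes: A 21, B 0, C 35, D 10, E 0, F 15. C and A advance.
Runoff: C is ranked above A on 35 ballots, A above C on 46.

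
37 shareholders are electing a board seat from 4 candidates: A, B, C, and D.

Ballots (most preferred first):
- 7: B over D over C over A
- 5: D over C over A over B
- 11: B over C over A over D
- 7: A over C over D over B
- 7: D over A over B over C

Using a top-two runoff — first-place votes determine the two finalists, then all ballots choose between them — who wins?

Round 1 first-place votes: A 7, B 18, C 0, D 12. B and D advance.
Runoff: B is ranked above D on 18 ballots, D above B on 19.

D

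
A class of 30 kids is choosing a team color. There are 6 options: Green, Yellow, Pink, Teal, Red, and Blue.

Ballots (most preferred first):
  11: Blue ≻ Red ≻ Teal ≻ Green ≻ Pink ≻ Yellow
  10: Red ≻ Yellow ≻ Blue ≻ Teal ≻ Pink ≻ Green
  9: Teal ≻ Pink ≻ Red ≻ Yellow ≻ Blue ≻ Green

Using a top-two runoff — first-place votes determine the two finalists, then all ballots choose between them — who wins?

Red

Round 1 first-place votes: Green 0, Yellow 0, Pink 0, Teal 9, Red 10, Blue 11. Blue and Red advance.
Runoff: Blue is ranked above Red on 11 ballots, Red above Blue on 19.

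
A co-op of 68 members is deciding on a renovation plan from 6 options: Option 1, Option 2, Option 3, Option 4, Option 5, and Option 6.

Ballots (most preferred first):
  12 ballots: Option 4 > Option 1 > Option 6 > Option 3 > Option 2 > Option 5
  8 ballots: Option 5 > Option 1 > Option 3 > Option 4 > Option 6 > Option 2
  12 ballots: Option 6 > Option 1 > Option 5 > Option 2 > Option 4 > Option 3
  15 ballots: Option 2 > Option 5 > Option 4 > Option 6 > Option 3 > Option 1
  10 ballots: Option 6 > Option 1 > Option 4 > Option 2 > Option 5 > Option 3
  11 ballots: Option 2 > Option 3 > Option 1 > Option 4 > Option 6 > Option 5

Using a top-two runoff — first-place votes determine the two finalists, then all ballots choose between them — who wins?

Option 6

Round 1 first-place votes: Option 1 0, Option 2 26, Option 3 0, Option 4 12, Option 5 8, Option 6 22. Option 2 and Option 6 advance.
Runoff: Option 2 is ranked above Option 6 on 26 ballots, Option 6 above Option 2 on 42.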